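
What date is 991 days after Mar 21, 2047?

Adding 991 days from March 21, 2047.
March has 31 days, so 31 − 21 = 10 days remain after March 21, 2047; 991 − 10 = 981 left.
April 2047 has 30 days: 981 − 30 = 951 left.
May 2047 has 31 days: 951 − 31 = 920 left.
June 2047 has 30 days: 920 − 30 = 890 left.
July 2047 has 31 days: 890 − 31 = 859 left.
August 2047 has 31 days: 859 − 31 = 828 left.
September 2047 has 30 days: 828 − 30 = 798 left.
October 2047 has 31 days: 798 − 31 = 767 left.
November 2047 has 30 days: 767 − 30 = 737 left.
December 2047 has 31 days: 737 − 31 = 706 left.
January 2048 has 31 days: 706 − 31 = 675 left.
February 2048 has 29 days (2048 is a leap year): 675 − 29 = 646 left.
March 2048 has 31 days: 646 − 31 = 615 left.
April 2048 has 30 days: 615 − 30 = 585 left.
May 2048 has 31 days: 585 − 31 = 554 left.
June 2048 has 30 days: 554 − 30 = 524 left.
July 2048 has 31 days: 524 − 31 = 493 left.
August 2048 has 31 days: 493 − 31 = 462 left.
September 2048 has 30 days: 462 − 30 = 432 left.
October 2048 has 31 days: 432 − 31 = 401 left.
November 2048 has 30 days: 401 − 30 = 371 left.
December 2048 has 31 days: 371 − 31 = 340 left.
January 2049 has 31 days: 340 − 31 = 309 left.
February 2049 has 28 days (2049 is not a leap year): 309 − 28 = 281 left.
March 2049 has 31 days: 281 − 31 = 250 left.
April 2049 has 30 days: 250 − 30 = 220 left.
May 2049 has 31 days: 220 − 31 = 189 left.
June 2049 has 30 days: 189 − 30 = 159 left.
July 2049 has 31 days: 159 − 31 = 128 left.
August 2049 has 31 days: 128 − 31 = 97 left.
September 2049 has 30 days: 97 − 30 = 67 left.
October 2049 has 31 days: 67 − 31 = 36 left.
November 2049 has 30 days: 36 − 30 = 6 left.
6 days into December 2049 → December 6, 2049.

December 6, 2049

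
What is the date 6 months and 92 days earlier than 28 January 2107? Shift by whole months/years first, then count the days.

Going back 6 months and 92 days from January 28, 2107: first the month/year part, then the days.
month 1 − 6 = -5, which is month 7 of year 2106 → July 2106.
Day 28 is valid in July, giving July 28, 2106.
Now subtract 92 days from July 28, 2106.
Going back 28 days from July 28, 2106 reaches the end of the previous month; 92 − 28 = 64 left.
June 2106 has 30 days: 64 − 30 = 34 left.
May 2106 has 31 days: 34 − 31 = 3 left.
April 2106 has 30 days; 30 − 3 = 27 → April 27, 2106.

April 27, 2106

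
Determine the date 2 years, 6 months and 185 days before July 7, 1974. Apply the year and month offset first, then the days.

Counting back 2 years, 6 months and 185 days from July 7, 1974: first the month/year part, then the days.
-2 years → 1972; month 7 − 6 = 1 → January 1972.
Day 7 is valid in January, giving January 7, 1972.
Now subtract 185 days from January 7, 1972.
Going back 7 days from January 7, 1972 reaches the end of the previous month; 185 − 7 = 178 left.
December 1971 has 31 days: 178 − 31 = 147 left.
November 1971 has 30 days: 147 − 30 = 117 left.
October 1971 has 31 days: 117 − 31 = 86 left.
September 1971 has 30 days: 86 − 30 = 56 left.
August 1971 has 31 days: 56 − 31 = 25 left.
July 1971 has 31 days; 31 − 25 = 6 → July 6, 1971.

July 6, 1971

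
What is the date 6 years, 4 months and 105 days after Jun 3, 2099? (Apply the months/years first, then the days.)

January 16, 2106

Advancing 6 years, 4 months and 105 days from June 3, 2099: first the month/year part, then the days.
+6 years → 2105; month 6 + 4 = 10 → October 2105.
Day 3 is valid in October, giving October 3, 2105.
Now add 105 days from October 3, 2105.
October has 31 days, so 31 − 3 = 28 days remain after October 3, 2105; 105 − 28 = 77 left.
November 2105 has 30 days: 77 − 30 = 47 left.
December 2105 has 31 days: 47 − 31 = 16 left.
16 days into January 2106 → January 16, 2106.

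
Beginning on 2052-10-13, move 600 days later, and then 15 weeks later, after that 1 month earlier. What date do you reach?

Counting forward 600 days from October 13, 2052:
October has 31 days, so 31 − 13 = 18 days remain after October 13, 2052; 600 − 18 = 582 left.
November 2052 has 30 days: 582 − 30 = 552 left.
December 2052 has 31 days: 552 − 31 = 521 left.
January 2053 has 31 days: 521 − 31 = 490 left.
February 2053 has 28 days (2053 is not a leap year): 490 − 28 = 462 left.
March 2053 has 31 days: 462 − 31 = 431 left.
April 2053 has 30 days: 431 − 30 = 401 left.
May 2053 has 31 days: 401 − 31 = 370 left.
June 2053 has 30 days: 370 − 30 = 340 left.
July 2053 has 31 days: 340 − 31 = 309 left.
August 2053 has 31 days: 309 − 31 = 278 left.
September 2053 has 30 days: 278 − 30 = 248 left.
October 2053 has 31 days: 248 − 31 = 217 left.
November 2053 has 30 days: 217 − 30 = 187 left.
December 2053 has 31 days: 187 − 31 = 156 left.
January 2054 has 31 days: 156 − 31 = 125 left.
February 2054 has 28 days (2054 is not a leap year): 125 − 28 = 97 left.
March 2054 has 31 days: 97 − 31 = 66 left.
April 2054 has 30 days: 66 − 30 = 36 left.
May 2054 has 31 days: 36 − 31 = 5 left.
5 days into June 2054 → June 5, 2054.
Adding 15 weeks (= 105 days) from June 5, 2054:
June has 30 days, so 30 − 5 = 25 days remain after June 5, 2054; 105 − 25 = 80 left.
July 2054 has 31 days: 80 − 31 = 49 left.
August 2054 has 31 days: 49 − 31 = 18 left.
18 days into September 2054 → September 18, 2054.
Subtracting 1 month from September 18, 2054:
month 9 − 1 = 8 → August 2054.
Day 18 is valid in August, giving August 18, 2054.

August 18, 2054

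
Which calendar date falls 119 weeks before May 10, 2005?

Counting back 119 weeks = 833 days from May 10, 2005.
Going back 10 days from May 10, 2005 reaches the end of the previous month; 833 − 10 = 823 left.
April 2005 has 30 days: 823 − 30 = 793 left.
March 2005 has 31 days: 793 − 31 = 762 left.
February 2005 has 28 days (2005 is not a leap year): 762 − 28 = 734 left.
January 2005 has 31 days: 734 − 31 = 703 left.
December 2004 has 31 days: 703 − 31 = 672 left.
November 2004 has 30 days: 672 − 30 = 642 left.
October 2004 has 31 days: 642 − 31 = 611 left.
September 2004 has 30 days: 611 − 30 = 581 left.
August 2004 has 31 days: 581 − 31 = 550 left.
July 2004 has 31 days: 550 − 31 = 519 left.
June 2004 has 30 days: 519 − 30 = 489 left.
May 2004 has 31 days: 489 − 31 = 458 left.
April 2004 has 30 days: 458 − 30 = 428 left.
March 2004 has 31 days: 428 − 31 = 397 left.
February 2004 has 29 days (2004 is a leap year): 397 − 29 = 368 left.
January 2004 has 31 days: 368 − 31 = 337 left.
December 2003 has 31 days: 337 − 31 = 306 left.
November 2003 has 30 days: 306 − 30 = 276 left.
October 2003 has 31 days: 276 − 31 = 245 left.
September 2003 has 30 days: 245 − 30 = 215 left.
August 2003 has 31 days: 215 − 31 = 184 left.
July 2003 has 31 days: 184 − 31 = 153 left.
June 2003 has 30 days: 153 − 30 = 123 left.
May 2003 has 31 days: 123 − 31 = 92 left.
April 2003 has 30 days: 92 − 30 = 62 left.
March 2003 has 31 days: 62 − 31 = 31 left.
February 2003 has 28 days (2003 is not a leap year): 31 − 28 = 3 left.
January 2003 has 31 days; 31 − 3 = 28 → January 28, 2003.

January 28, 2003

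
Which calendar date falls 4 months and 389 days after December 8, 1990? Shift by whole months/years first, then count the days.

May 1, 1992

Advancing 4 months and 389 days from December 8, 1990: first the month/year part, then the days.
month 12 + 4 = 16, which is month 4 of year 1991 → April 1991.
Day 8 is valid in April, giving April 8, 1991.
Now add 389 days from April 8, 1991.
April has 30 days, so 30 − 8 = 22 days remain after April 8, 1991; 389 − 22 = 367 left.
May 1991 has 31 days: 367 − 31 = 336 left.
June 1991 has 30 days: 336 − 30 = 306 left.
July 1991 has 31 days: 306 − 31 = 275 left.
August 1991 has 31 days: 275 − 31 = 244 left.
September 1991 has 30 days: 244 − 30 = 214 left.
October 1991 has 31 days: 214 − 31 = 183 left.
November 1991 has 30 days: 183 − 30 = 153 left.
December 1991 has 31 days: 153 − 31 = 122 left.
January 1992 has 31 days: 122 − 31 = 91 left.
February 1992 has 29 days (1992 is a leap year): 91 − 29 = 62 left.
March 1992 has 31 days: 62 − 31 = 31 left.
April 1992 has 30 days: 31 − 30 = 1 left.
1 day into May 1992 → May 1, 1992.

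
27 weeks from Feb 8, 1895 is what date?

August 16, 1895

Counting forward 27 weeks = 189 days from February 8, 1895.
February has 28 days, so 28 − 8 = 20 days remain after February 8, 1895; 189 − 20 = 169 left.
March 1895 has 31 days: 169 − 31 = 138 left.
April 1895 has 30 days: 138 − 30 = 108 left.
May 1895 has 31 days: 108 − 31 = 77 left.
June 1895 has 30 days: 77 − 30 = 47 left.
July 1895 has 31 days: 47 − 31 = 16 left.
16 days into August 1895 → August 16, 1895.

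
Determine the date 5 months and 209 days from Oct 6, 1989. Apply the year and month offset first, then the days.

October 1, 1990

Counting forward 5 months and 209 days from October 6, 1989: first the month/year part, then the days.
month 10 + 5 = 15, which is month 3 of year 1990 → March 1990.
Day 6 is valid in March, giving March 6, 1990.
Now add 209 days from March 6, 1990.
March has 31 days, so 31 − 6 = 25 days remain after March 6, 1990; 209 − 25 = 184 left.
April 1990 has 30 days: 184 − 30 = 154 left.
May 1990 has 31 days: 154 − 31 = 123 left.
June 1990 has 30 days: 123 − 30 = 93 left.
July 1990 has 31 days: 93 − 31 = 62 left.
August 1990 has 31 days: 62 − 31 = 31 left.
September 1990 has 30 days: 31 − 30 = 1 left.
1 day into October 1990 → October 1, 1990.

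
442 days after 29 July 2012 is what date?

Advancing 442 days from July 29, 2012.
July has 31 days, so 31 − 29 = 2 days remain after July 29, 2012; 442 − 2 = 440 left.
August 2012 has 31 days: 440 − 31 = 409 left.
September 2012 has 30 days: 409 − 30 = 379 left.
October 2012 has 31 days: 379 − 31 = 348 left.
November 2012 has 30 days: 348 − 30 = 318 left.
December 2012 has 31 days: 318 − 31 = 287 left.
January 2013 has 31 days: 287 − 31 = 256 left.
February 2013 has 28 days (2013 is not a leap year): 256 − 28 = 228 left.
March 2013 has 31 days: 228 − 31 = 197 left.
April 2013 has 30 days: 197 − 30 = 167 left.
May 2013 has 31 days: 167 − 31 = 136 left.
June 2013 has 30 days: 136 − 30 = 106 left.
July 2013 has 31 days: 106 − 31 = 75 left.
August 2013 has 31 days: 75 − 31 = 44 left.
September 2013 has 30 days: 44 − 30 = 14 left.
14 days into October 2013 → October 14, 2013.

October 14, 2013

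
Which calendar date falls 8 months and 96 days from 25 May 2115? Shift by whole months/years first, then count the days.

April 30, 2116

Counting forward 8 months and 96 days from May 25, 2115: first the month/year part, then the days.
month 5 + 8 = 13, which is month 1 of year 2116 → January 2116.
Day 25 is valid in January, giving January 25, 2116.
Now add 96 days from January 25, 2116.
January has 31 days, so 31 − 25 = 6 days remain after January 25, 2116; 96 − 6 = 90 left.
February 2116 has 29 days (2116 is a leap year): 90 − 29 = 61 left.
March 2116 has 31 days: 61 − 31 = 30 left.
30 days into April 2116 → April 30, 2116.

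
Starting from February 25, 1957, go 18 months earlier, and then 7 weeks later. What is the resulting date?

October 13, 1955

Subtracting 18 months from February 25, 1957:
month 2 − 18 = -16, which is month 8 of year 1955 → August 1955.
Day 25 is valid in August, giving August 25, 1955.
Advancing 7 weeks (= 49 days) from August 25, 1955:
August has 31 days, so 31 − 25 = 6 days remain after August 25, 1955; 49 − 6 = 43 left.
September 1955 has 30 days: 43 − 30 = 13 left.
13 days into October 1955 → October 13, 1955.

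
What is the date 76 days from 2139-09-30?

Counting forward 76 days from September 30, 2139.
September has 30 days, so 30 − 30 = 0 days remain after September 30, 2139; 76 − 0 = 76 left.
October 2139 has 31 days: 76 − 31 = 45 left.
November 2139 has 30 days: 45 − 30 = 15 left.
15 days into December 2139 → December 15, 2139.

December 15, 2139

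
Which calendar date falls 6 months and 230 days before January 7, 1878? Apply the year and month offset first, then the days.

Counting back 6 months and 230 days from January 7, 1878: first the month/year part, then the days.
month 1 − 6 = -5, which is month 7 of year 1877 → July 1877.
Day 7 is valid in July, giving July 7, 1877.
Now subtract 230 days from July 7, 1877.
Going back 7 days from July 7, 1877 reaches the end of the previous month; 230 − 7 = 223 left.
June 1877 has 30 days: 223 − 30 = 193 left.
May 1877 has 31 days: 193 − 31 = 162 left.
April 1877 has 30 days: 162 − 30 = 132 left.
March 1877 has 31 days: 132 − 31 = 101 left.
February 1877 has 28 days (1877 is not a leap year): 101 − 28 = 73 left.
January 1877 has 31 days: 73 − 31 = 42 left.
December 1876 has 31 days: 42 − 31 = 11 left.
November 1876 has 30 days; 30 − 11 = 19 → November 19, 1876.

November 19, 1876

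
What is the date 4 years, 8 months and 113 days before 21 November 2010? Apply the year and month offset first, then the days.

Counting back 4 years, 8 months and 113 days from November 21, 2010: first the month/year part, then the days.
-4 years → 2006; month 11 − 8 = 3 → March 2006.
Day 21 is valid in March, giving March 21, 2006.
Now subtract 113 days from March 21, 2006.
Going back 21 days from March 21, 2006 reaches the end of the previous month; 113 − 21 = 92 left.
February 2006 has 28 days (2006 is not a leap year): 92 − 28 = 64 left.
January 2006 has 31 days: 64 − 31 = 33 left.
December 2005 has 31 days: 33 − 31 = 2 left.
November 2005 has 30 days; 30 − 2 = 28 → November 28, 2005.

November 28, 2005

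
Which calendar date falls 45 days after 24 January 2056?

March 9, 2056

Adding 45 days from January 24, 2056.
January has 31 days, so 31 − 24 = 7 days remain after January 24, 2056; 45 − 7 = 38 left.
February 2056 has 29 days (2056 is a leap year): 38 − 29 = 9 left.
9 days into March 2056 → March 9, 2056.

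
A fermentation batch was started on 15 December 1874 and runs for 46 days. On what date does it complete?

January 30, 1875

Advancing 46 days from December 15, 1874.
December has 31 days, so 31 − 15 = 16 days remain after December 15, 1874; 46 − 16 = 30 left.
30 days into January 1875 → January 30, 1875.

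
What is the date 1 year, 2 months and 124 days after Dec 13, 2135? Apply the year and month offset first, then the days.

Advancing 1 year, 2 months and 124 days from December 13, 2135: first the month/year part, then the days.
+1 year → 2136; month 12 + 2 = 14, which is month 2 of year 2137 → February 2137.
Day 13 is valid in February, giving February 13, 2137.
Now add 124 days from February 13, 2137.
February has 28 days, so 28 − 13 = 15 days remain after February 13, 2137; 124 − 15 = 109 left.
March 2137 has 31 days: 109 − 31 = 78 left.
April 2137 has 30 days: 78 − 30 = 48 left.
May 2137 has 31 days: 48 − 31 = 17 left.
17 days into June 2137 → June 17, 2137.

June 17, 2137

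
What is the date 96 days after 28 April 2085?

August 2, 2085

Advancing 96 days from April 28, 2085.
April has 30 days, so 30 − 28 = 2 days remain after April 28, 2085; 96 − 2 = 94 left.
May 2085 has 31 days: 94 − 31 = 63 left.
June 2085 has 30 days: 63 − 30 = 33 left.
July 2085 has 31 days: 33 − 31 = 2 left.
2 days into August 2085 → August 2, 2085.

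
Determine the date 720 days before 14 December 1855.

Counting back 720 days from December 14, 1855.
Going back 14 days from December 14, 1855 reaches the end of the previous month; 720 − 14 = 706 left.
November 1855 has 30 days: 706 − 30 = 676 left.
October 1855 has 31 days: 676 − 31 = 645 left.
September 1855 has 30 days: 645 − 30 = 615 left.
August 1855 has 31 days: 615 − 31 = 584 left.
July 1855 has 31 days: 584 − 31 = 553 left.
June 1855 has 30 days: 553 − 30 = 523 left.
May 1855 has 31 days: 523 − 31 = 492 left.
April 1855 has 30 days: 492 − 30 = 462 left.
March 1855 has 31 days: 462 − 31 = 431 left.
February 1855 has 28 days (1855 is not a leap year): 431 − 28 = 403 left.
January 1855 has 31 days: 403 − 31 = 372 left.
December 1854 has 31 days: 372 − 31 = 341 left.
November 1854 has 30 days: 341 − 30 = 311 left.
October 1854 has 31 days: 311 − 31 = 280 left.
September 1854 has 30 days: 280 − 30 = 250 left.
August 1854 has 31 days: 250 − 31 = 219 left.
July 1854 has 31 days: 219 − 31 = 188 left.
June 1854 has 30 days: 188 − 30 = 158 left.
May 1854 has 31 days: 158 − 31 = 127 left.
April 1854 has 30 days: 127 − 30 = 97 left.
March 1854 has 31 days: 97 − 31 = 66 left.
February 1854 has 28 days (1854 is not a leap year): 66 − 28 = 38 left.
January 1854 has 31 days: 38 − 31 = 7 left.
December 1853 has 31 days; 31 − 7 = 24 → December 24, 1853.

December 24, 1853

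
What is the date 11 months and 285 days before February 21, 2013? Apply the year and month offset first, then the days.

Subtracting 11 months and 285 days from February 21, 2013: first the month/year part, then the days.
month 2 − 11 = -9, which is month 3 of year 2012 → March 2012.
Day 21 is valid in March, giving March 21, 2012.
Now subtract 285 days from March 21, 2012.
Going back 21 days from March 21, 2012 reaches the end of the previous month; 285 − 21 = 264 left.
February 2012 has 29 days (2012 is a leap year): 264 − 29 = 235 left.
January 2012 has 31 days: 235 − 31 = 204 left.
December 2011 has 31 days: 204 − 31 = 173 left.
November 2011 has 30 days: 173 − 30 = 143 left.
October 2011 has 31 days: 143 − 31 = 112 left.
September 2011 has 30 days: 112 − 30 = 82 left.
August 2011 has 31 days: 82 − 31 = 51 left.
July 2011 has 31 days: 51 − 31 = 20 left.
June 2011 has 30 days; 30 − 20 = 10 → June 10, 2011.

June 10, 2011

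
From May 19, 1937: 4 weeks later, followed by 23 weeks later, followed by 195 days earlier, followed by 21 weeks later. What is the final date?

October 7, 1937

Adding 4 weeks (= 28 days) from May 19, 1937:
May has 31 days, so 31 − 19 = 12 days remain after May 19, 1937; 28 − 12 = 16 left.
16 days into June 1937 → June 16, 1937.
Advancing 23 weeks (= 161 days) from June 16, 1937:
June has 30 days, so 30 − 16 = 14 days remain after June 16, 1937; 161 − 14 = 147 left.
July 1937 has 31 days: 147 − 31 = 116 left.
August 1937 has 31 days: 116 − 31 = 85 left.
September 1937 has 30 days: 85 − 30 = 55 left.
October 1937 has 31 days: 55 − 31 = 24 left.
24 days into November 1937 → November 24, 1937.
Subtracting 195 days from November 24, 1937:
Going back 24 days from November 24, 1937 reaches the end of the previous month; 195 − 24 = 171 left.
October 1937 has 31 days: 171 − 31 = 140 left.
September 1937 has 30 days: 140 − 30 = 110 left.
August 1937 has 31 days: 110 − 31 = 79 left.
July 1937 has 31 days: 79 − 31 = 48 left.
June 1937 has 30 days: 48 − 30 = 18 left.
May 1937 has 31 days; 31 − 18 = 13 → May 13, 1937.
Adding 21 weeks (= 147 days) from May 13, 1937:
May has 31 days, so 31 − 13 = 18 days remain after May 13, 1937; 147 − 18 = 129 left.
June 1937 has 30 days: 129 − 30 = 99 left.
July 1937 has 31 days: 99 − 31 = 68 left.
August 1937 has 31 days: 68 − 31 = 37 left.
September 1937 has 30 days: 37 − 30 = 7 left.
7 days into October 1937 → October 7, 1937.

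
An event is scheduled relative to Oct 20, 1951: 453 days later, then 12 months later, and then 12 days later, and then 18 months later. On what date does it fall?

Counting forward 453 days from October 20, 1951:
October has 31 days, so 31 − 20 = 11 days remain after October 20, 1951; 453 − 11 = 442 left.
November 1951 has 30 days: 442 − 30 = 412 left.
December 1951 has 31 days: 412 − 31 = 381 left.
January 1952 has 31 days: 381 − 31 = 350 left.
February 1952 has 29 days (1952 is a leap year): 350 − 29 = 321 left.
March 1952 has 31 days: 321 − 31 = 290 left.
April 1952 has 30 days: 290 − 30 = 260 left.
May 1952 has 31 days: 260 − 31 = 229 left.
June 1952 has 30 days: 229 − 30 = 199 left.
July 1952 has 31 days: 199 − 31 = 168 left.
August 1952 has 31 days: 168 − 31 = 137 left.
September 1952 has 30 days: 137 − 30 = 107 left.
October 1952 has 31 days: 107 − 31 = 76 left.
November 1952 has 30 days: 76 − 30 = 46 left.
December 1952 has 31 days: 46 − 31 = 15 left.
15 days into January 1953 → January 15, 1953.
Advancing 12 months from January 15, 1953:
month 1 + 12 = 13, which is month 1 of year 1954 → January 1954.
Day 15 is valid in January, giving January 15, 1954.
Adding 12 days from January 15, 1954:
January has 31 days; 15 + 12 = 27, still in January.
Advancing 18 months from January 27, 1954:
month 1 + 18 = 19, which is month 7 of year 1955 → July 1955.
Day 27 is valid in July, giving July 27, 1955.

July 27, 1955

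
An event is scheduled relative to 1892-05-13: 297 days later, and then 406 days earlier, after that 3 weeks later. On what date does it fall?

Counting forward 297 days from May 13, 1892:
May has 31 days, so 31 − 13 = 18 days remain after May 13, 1892; 297 − 18 = 279 left.
June 1892 has 30 days: 279 − 30 = 249 left.
July 1892 has 31 days: 249 − 31 = 218 left.
August 1892 has 31 days: 218 − 31 = 187 left.
September 1892 has 30 days: 187 − 30 = 157 left.
October 1892 has 31 days: 157 − 31 = 126 left.
November 1892 has 30 days: 126 − 30 = 96 left.
December 1892 has 31 days: 96 − 31 = 65 left.
January 1893 has 31 days: 65 − 31 = 34 left.
February 1893 has 28 days (1893 is not a leap year): 34 − 28 = 6 left.
6 days into March 1893 → March 6, 1893.
Subtracting 406 days from March 6, 1893:
Going back 6 days from March 6, 1893 reaches the end of the previous month; 406 − 6 = 400 left.
February 1893 has 28 days (1893 is not a leap year): 400 − 28 = 372 left.
January 1893 has 31 days: 372 − 31 = 341 left.
December 1892 has 31 days: 341 − 31 = 310 left.
November 1892 has 30 days: 310 − 30 = 280 left.
October 1892 has 31 days: 280 − 31 = 249 left.
September 1892 has 30 days: 249 − 30 = 219 left.
August 1892 has 31 days: 219 − 31 = 188 left.
July 1892 has 31 days: 188 − 31 = 157 left.
June 1892 has 30 days: 157 − 30 = 127 left.
May 1892 has 31 days: 127 − 31 = 96 left.
April 1892 has 30 days: 96 − 30 = 66 left.
March 1892 has 31 days: 66 − 31 = 35 left.
February 1892 has 29 days (1892 is a leap year): 35 − 29 = 6 left.
January 1892 has 31 days; 31 − 6 = 25 → January 25, 1892.
Advancing 3 weeks (= 21 days) from January 25, 1892:
January has 31 days, so 31 − 25 = 6 days remain after January 25, 1892; 21 − 6 = 15 left.
15 days into February 1892 → February 15, 1892.

February 15, 1892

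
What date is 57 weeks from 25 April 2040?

Counting forward 57 weeks = 399 days from April 25, 2040.
April has 30 days, so 30 − 25 = 5 days remain after April 25, 2040; 399 − 5 = 394 left.
May 2040 has 31 days: 394 − 31 = 363 left.
June 2040 has 30 days: 363 − 30 = 333 left.
July 2040 has 31 days: 333 − 31 = 302 left.
August 2040 has 31 days: 302 − 31 = 271 left.
September 2040 has 30 days: 271 − 30 = 241 left.
October 2040 has 31 days: 241 − 31 = 210 left.
November 2040 has 30 days: 210 − 30 = 180 left.
December 2040 has 31 days: 180 − 31 = 149 left.
January 2041 has 31 days: 149 − 31 = 118 left.
February 2041 has 28 days (2041 is not a leap year): 118 − 28 = 90 left.
March 2041 has 31 days: 90 − 31 = 59 left.
April 2041 has 30 days: 59 − 30 = 29 left.
29 days into May 2041 → May 29, 2041.

May 29, 2041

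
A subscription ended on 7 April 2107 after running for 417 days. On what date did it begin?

Going back 417 days from April 7, 2107.
Going back 7 days from April 7, 2107 reaches the end of the previous month; 417 − 7 = 410 left.
March 2107 has 31 days: 410 − 31 = 379 left.
February 2107 has 28 days (2107 is not a leap year): 379 − 28 = 351 left.
January 2107 has 31 days: 351 − 31 = 320 left.
December 2106 has 31 days: 320 − 31 = 289 left.
November 2106 has 30 days: 289 − 30 = 259 left.
October 2106 has 31 days: 259 − 31 = 228 left.
September 2106 has 30 days: 228 − 30 = 198 left.
August 2106 has 31 days: 198 − 31 = 167 left.
July 2106 has 31 days: 167 − 31 = 136 left.
June 2106 has 30 days: 136 − 30 = 106 left.
May 2106 has 31 days: 106 − 31 = 75 left.
April 2106 has 30 days: 75 − 30 = 45 left.
March 2106 has 31 days: 45 − 31 = 14 left.
February 2106 has 28 days; 28 − 14 = 14 → February 14, 2106.

February 14, 2106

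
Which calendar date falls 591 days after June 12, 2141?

Adding 591 days from June 12, 2141.
June has 30 days, so 30 − 12 = 18 days remain after June 12, 2141; 591 − 18 = 573 left.
July 2141 has 31 days: 573 − 31 = 542 left.
August 2141 has 31 days: 542 − 31 = 511 left.
September 2141 has 30 days: 511 − 30 = 481 left.
October 2141 has 31 days: 481 − 31 = 450 left.
November 2141 has 30 days: 450 − 30 = 420 left.
December 2141 has 31 days: 420 − 31 = 389 left.
January 2142 has 31 days: 389 − 31 = 358 left.
February 2142 has 28 days (2142 is not a leap year): 358 − 28 = 330 left.
March 2142 has 31 days: 330 − 31 = 299 left.
April 2142 has 30 days: 299 − 30 = 269 left.
May 2142 has 31 days: 269 − 31 = 238 left.
June 2142 has 30 days: 238 − 30 = 208 left.
July 2142 has 31 days: 208 − 31 = 177 left.
August 2142 has 31 days: 177 − 31 = 146 left.
September 2142 has 30 days: 146 − 30 = 116 left.
October 2142 has 31 days: 116 − 31 = 85 left.
November 2142 has 30 days: 85 − 30 = 55 left.
December 2142 has 31 days: 55 − 31 = 24 left.
24 days into January 2143 → January 24, 2143.

January 24, 2143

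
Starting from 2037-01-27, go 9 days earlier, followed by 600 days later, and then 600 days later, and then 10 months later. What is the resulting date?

March 2, 2041

Going back 9 days from January 27, 2037:
27 − 9 = 18, still in January 2037.
Counting forward 600 days from January 18, 2037:
January has 31 days, so 31 − 18 = 13 days remain after January 18, 2037; 600 − 13 = 587 left.
February 2037 has 28 days (2037 is not a leap year): 587 − 28 = 559 left.
March 2037 has 31 days: 559 − 31 = 528 left.
April 2037 has 30 days: 528 − 30 = 498 left.
May 2037 has 31 days: 498 − 31 = 467 left.
June 2037 has 30 days: 467 − 30 = 437 left.
July 2037 has 31 days: 437 − 31 = 406 left.
August 2037 has 31 days: 406 − 31 = 375 left.
September 2037 has 30 days: 375 − 30 = 345 left.
October 2037 has 31 days: 345 − 31 = 314 left.
November 2037 has 30 days: 314 − 30 = 284 left.
December 2037 has 31 days: 284 − 31 = 253 left.
January 2038 has 31 days: 253 − 31 = 222 left.
February 2038 has 28 days (2038 is not a leap year): 222 − 28 = 194 left.
March 2038 has 31 days: 194 − 31 = 163 left.
April 2038 has 30 days: 163 − 30 = 133 left.
May 2038 has 31 days: 133 − 31 = 102 left.
June 2038 has 30 days: 102 − 30 = 72 left.
July 2038 has 31 days: 72 − 31 = 41 left.
August 2038 has 31 days: 41 − 31 = 10 left.
10 days into September 2038 → September 10, 2038.
Advancing 600 days from September 10, 2038:
September has 30 days, so 30 − 10 = 20 days remain after September 10, 2038; 600 − 20 = 580 left.
October 2038 has 31 days: 580 − 31 = 549 left.
November 2038 has 30 days: 549 − 30 = 519 left.
December 2038 has 31 days: 519 − 31 = 488 left.
January 2039 has 31 days: 488 − 31 = 457 left.
February 2039 has 28 days (2039 is not a leap year): 457 − 28 = 429 left.
March 2039 has 31 days: 429 − 31 = 398 left.
April 2039 has 30 days: 398 − 30 = 368 left.
May 2039 has 31 days: 368 − 31 = 337 left.
June 2039 has 30 days: 337 − 30 = 307 left.
July 2039 has 31 days: 307 − 31 = 276 left.
August 2039 has 31 days: 276 − 31 = 245 left.
September 2039 has 30 days: 245 − 30 = 215 left.
October 2039 has 31 days: 215 − 31 = 184 left.
November 2039 has 30 days: 184 − 30 = 154 left.
December 2039 has 31 days: 154 − 31 = 123 left.
January 2040 has 31 days: 123 − 31 = 92 left.
February 2040 has 29 days (2040 is a leap year): 92 − 29 = 63 left.
March 2040 has 31 days: 63 − 31 = 32 left.
April 2040 has 30 days: 32 − 30 = 2 left.
2 days into May 2040 → May 2, 2040.
Advancing 10 months from May 2, 2040:
month 5 + 10 = 15, which is month 3 of year 2041 → March 2041.
Day 2 is valid in March, giving March 2, 2041.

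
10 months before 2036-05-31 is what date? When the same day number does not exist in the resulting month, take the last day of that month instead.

Subtracting 10 months from May 31, 2036.
month 5 − 10 = -5, which is month 7 of year 2035 → July 2035.
Day 31 is valid in July, giving July 31, 2035.

July 31, 2035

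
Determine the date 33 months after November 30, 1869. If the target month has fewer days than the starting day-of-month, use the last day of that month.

Advancing 33 months from November 30, 1869.
month 11 + 33 = 44, which is month 8 of year 1872 → August 1872.
Day 30 is valid in August, giving August 30, 1872.

August 30, 1872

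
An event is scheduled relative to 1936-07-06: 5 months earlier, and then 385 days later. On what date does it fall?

Going back 5 months from July 6, 1936:
month 7 − 5 = 2 → February 1936.
Day 6 is valid in February, giving February 6, 1936.
Advancing 385 days from February 6, 1936:
February has 29 days, so 29 − 6 = 23 days remain after February 6, 1936; 385 − 23 = 362 left.
March 1936 has 31 days: 362 − 31 = 331 left.
April 1936 has 30 days: 331 − 30 = 301 left.
May 1936 has 31 days: 301 − 31 = 270 left.
June 1936 has 30 days: 270 − 30 = 240 left.
July 1936 has 31 days: 240 − 31 = 209 left.
August 1936 has 31 days: 209 − 31 = 178 left.
September 1936 has 30 days: 178 − 30 = 148 left.
October 1936 has 31 days: 148 − 31 = 117 left.
November 1936 has 30 days: 117 − 30 = 87 left.
December 1936 has 31 days: 87 − 31 = 56 left.
January 1937 has 31 days: 56 − 31 = 25 left.
25 days into February 1937 → February 25, 1937.

February 25, 1937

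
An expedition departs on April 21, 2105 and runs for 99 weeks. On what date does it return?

March 15, 2107

Counting forward 99 weeks = 693 days from April 21, 2105.
April has 30 days, so 30 − 21 = 9 days remain after April 21, 2105; 693 − 9 = 684 left.
May 2105 has 31 days: 684 − 31 = 653 left.
June 2105 has 30 days: 653 − 30 = 623 left.
July 2105 has 31 days: 623 − 31 = 592 left.
August 2105 has 31 days: 592 − 31 = 561 left.
September 2105 has 30 days: 561 − 30 = 531 left.
October 2105 has 31 days: 531 − 31 = 500 left.
November 2105 has 30 days: 500 − 30 = 470 left.
December 2105 has 31 days: 470 − 31 = 439 left.
January 2106 has 31 days: 439 − 31 = 408 left.
February 2106 has 28 days (2106 is not a leap year): 408 − 28 = 380 left.
March 2106 has 31 days: 380 − 31 = 349 left.
April 2106 has 30 days: 349 − 30 = 319 left.
May 2106 has 31 days: 319 − 31 = 288 left.
June 2106 has 30 days: 288 − 30 = 258 left.
July 2106 has 31 days: 258 − 31 = 227 left.
August 2106 has 31 days: 227 − 31 = 196 left.
September 2106 has 30 days: 196 − 30 = 166 left.
October 2106 has 31 days: 166 − 31 = 135 left.
November 2106 has 30 days: 135 − 30 = 105 left.
December 2106 has 31 days: 105 − 31 = 74 left.
January 2107 has 31 days: 74 − 31 = 43 left.
February 2107 has 28 days (2107 is not a leap year): 43 − 28 = 15 left.
15 days into March 2107 → March 15, 2107.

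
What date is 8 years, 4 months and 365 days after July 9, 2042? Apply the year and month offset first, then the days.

November 9, 2051

Adding 8 years, 4 months and 365 days from July 9, 2042: first the month/year part, then the days.
+8 years → 2050; month 7 + 4 = 11 → November 2050.
Day 9 is valid in November, giving November 9, 2050.
Now add 365 days from November 9, 2050.
November has 30 days, so 30 − 9 = 21 days remain after November 9, 2050; 365 − 21 = 344 left.
December 2050 has 31 days: 344 − 31 = 313 left.
January 2051 has 31 days: 313 − 31 = 282 left.
February 2051 has 28 days (2051 is not a leap year): 282 − 28 = 254 left.
March 2051 has 31 days: 254 − 31 = 223 left.
April 2051 has 30 days: 223 − 30 = 193 left.
May 2051 has 31 days: 193 − 31 = 162 left.
June 2051 has 30 days: 162 − 30 = 132 left.
July 2051 has 31 days: 132 − 31 = 101 left.
August 2051 has 31 days: 101 − 31 = 70 left.
September 2051 has 30 days: 70 − 30 = 40 left.
October 2051 has 31 days: 40 − 31 = 9 left.
9 days into November 2051 → November 9, 2051.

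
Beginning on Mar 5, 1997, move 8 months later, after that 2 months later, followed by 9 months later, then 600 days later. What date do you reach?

Advancing 8 months from March 5, 1997:
month 3 + 8 = 11 → November 1997.
Day 5 is valid in November, giving November 5, 1997.
Advancing 2 months from November 5, 1997:
month 11 + 2 = 13, which is month 1 of year 1998 → January 1998.
Day 5 is valid in January, giving January 5, 1998.
Advancing 9 months from January 5, 1998:
month 1 + 9 = 10 → October 1998.
Day 5 is valid in October, giving October 5, 1998.
Advancing 600 days from October 5, 1998:
October has 31 days, so 31 − 5 = 26 days remain after October 5, 1998; 600 − 26 = 574 left.
November 1998 has 30 days: 574 − 30 = 544 left.
December 1998 has 31 days: 544 − 31 = 513 left.
January 1999 has 31 days: 513 − 31 = 482 left.
February 1999 has 28 days (1999 is not a leap year): 482 − 28 = 454 left.
March 1999 has 31 days: 454 − 31 = 423 left.
April 1999 has 30 days: 423 − 30 = 393 left.
May 1999 has 31 days: 393 − 31 = 362 left.
June 1999 has 30 days: 362 − 30 = 332 left.
July 1999 has 31 days: 332 − 31 = 301 left.
August 1999 has 31 days: 301 − 31 = 270 left.
September 1999 has 30 days: 270 − 30 = 240 left.
October 1999 has 31 days: 240 − 31 = 209 left.
November 1999 has 30 days: 209 − 30 = 179 left.
December 1999 has 31 days: 179 − 31 = 148 left.
January 2000 has 31 days: 148 − 31 = 117 left.
February 2000 has 29 days (2000 is a leap year (divisible by 400)): 117 − 29 = 88 left.
March 2000 has 31 days: 88 − 31 = 57 left.
April 2000 has 30 days: 57 − 30 = 27 left.
27 days into May 2000 → May 27, 2000.

May 27, 2000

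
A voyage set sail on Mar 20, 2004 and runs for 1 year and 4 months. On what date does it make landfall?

July 20, 2005

Adding 1 year and 4 months from March 20, 2004.
+1 year → 2005; month 3 + 4 = 7 → July 2005.
Day 20 is valid in July, giving July 20, 2005.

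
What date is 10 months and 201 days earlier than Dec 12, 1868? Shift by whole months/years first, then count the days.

Going back 10 months and 201 days from December 12, 1868: first the month/year part, then the days.
month 12 − 10 = 2 → February 1868.
Day 12 is valid in February, giving February 12, 1868.
Now subtract 201 days from February 12, 1868.
Going back 12 days from February 12, 1868 reaches the end of the previous month; 201 − 12 = 189 left.
January 1868 has 31 days: 189 − 31 = 158 left.
December 1867 has 31 days: 158 − 31 = 127 left.
November 1867 has 30 days: 127 − 30 = 97 left.
October 1867 has 31 days: 97 − 31 = 66 left.
September 1867 has 30 days: 66 − 30 = 36 left.
August 1867 has 31 days: 36 − 31 = 5 left.
July 1867 has 31 days; 31 − 5 = 26 → July 26, 1867.

July 26, 1867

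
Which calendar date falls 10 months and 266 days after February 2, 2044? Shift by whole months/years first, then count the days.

Adding 10 months and 266 days from February 2, 2044: first the month/year part, then the days.
month 2 + 10 = 12 → December 2044.
Day 2 is valid in December, giving December 2, 2044.
Now add 266 days from December 2, 2044.
December has 31 days, so 31 − 2 = 29 days remain after December 2, 2044; 266 − 29 = 237 left.
January 2045 has 31 days: 237 − 31 = 206 left.
February 2045 has 28 days (2045 is not a leap year): 206 − 28 = 178 left.
March 2045 has 31 days: 178 − 31 = 147 left.
April 2045 has 30 days: 147 − 30 = 117 left.
May 2045 has 31 days: 117 − 31 = 86 left.
June 2045 has 30 days: 86 − 30 = 56 left.
July 2045 has 31 days: 56 − 31 = 25 left.
25 days into August 2045 → August 25, 2045.

August 25, 2045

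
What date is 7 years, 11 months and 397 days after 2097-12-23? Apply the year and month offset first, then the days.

Adding 7 years, 11 months and 397 days from December 23, 2097: first the month/year part, then the days.
+7 years → 2104; month 12 + 11 = 23, which is month 11 of year 2105 → November 2105.
Day 23 is valid in November, giving November 23, 2105.
Now add 397 days from November 23, 2105.
November has 30 days, so 30 − 23 = 7 days remain after November 23, 2105; 397 − 7 = 390 left.
December 2105 has 31 days: 390 − 31 = 359 left.
January 2106 has 31 days: 359 − 31 = 328 left.
February 2106 has 28 days (2106 is not a leap year): 328 − 28 = 300 left.
March 2106 has 31 days: 300 − 31 = 269 left.
April 2106 has 30 days: 269 − 30 = 239 left.
May 2106 has 31 days: 239 − 31 = 208 left.
June 2106 has 30 days: 208 − 30 = 178 left.
July 2106 has 31 days: 178 − 31 = 147 left.
August 2106 has 31 days: 147 − 31 = 116 left.
September 2106 has 30 days: 116 − 30 = 86 left.
October 2106 has 31 days: 86 − 31 = 55 left.
November 2106 has 30 days: 55 − 30 = 25 left.
25 days into December 2106 → December 25, 2106.

December 25, 2106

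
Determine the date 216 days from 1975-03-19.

Counting forward 216 days from March 19, 1975.
March has 31 days, so 31 − 19 = 12 days remain after March 19, 1975; 216 − 12 = 204 left.
April 1975 has 30 days: 204 − 30 = 174 left.
May 1975 has 31 days: 174 − 31 = 143 left.
June 1975 has 30 days: 143 − 30 = 113 left.
July 1975 has 31 days: 113 − 31 = 82 left.
August 1975 has 31 days: 82 − 31 = 51 left.
September 1975 has 30 days: 51 − 30 = 21 left.
21 days into October 1975 → October 21, 1975.

October 21, 1975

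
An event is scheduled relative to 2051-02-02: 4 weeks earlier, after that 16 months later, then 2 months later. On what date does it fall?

July 5, 2052

Going back 4 weeks (= 28 days) from February 2, 2051:
Going back 2 days from February 2, 2051 reaches the end of the previous month; 28 − 2 = 26 left.
January 2051 has 31 days; 31 − 26 = 5 → January 5, 2051.
Counting forward 16 months from January 5, 2051:
month 1 + 16 = 17, which is month 5 of year 2052 → May 2052.
Day 5 is valid in May, giving May 5, 2052.
Advancing 2 months from May 5, 2052:
month 5 + 2 = 7 → July 2052.
Day 5 is valid in July, giving July 5, 2052.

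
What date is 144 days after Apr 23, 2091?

Advancing 144 days from April 23, 2091.
April has 30 days, so 30 − 23 = 7 days remain after April 23, 2091; 144 − 7 = 137 left.
May 2091 has 31 days: 137 − 31 = 106 left.
June 2091 has 30 days: 106 − 30 = 76 left.
July 2091 has 31 days: 76 − 31 = 45 left.
August 2091 has 31 days: 45 − 31 = 14 left.
14 days into September 2091 → September 14, 2091.

September 14, 2091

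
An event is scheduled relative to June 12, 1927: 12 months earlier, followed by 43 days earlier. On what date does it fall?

April 30, 1926

Subtracting 12 months from June 12, 1927:
month 6 − 12 = -6, which is month 6 of year 1926 → June 1926.
Day 12 is valid in June, giving June 12, 1926.
Counting back 43 days from June 12, 1926:
Going back 12 days from June 12, 1926 reaches the end of the previous month; 43 − 12 = 31 left.
May 1926 has 31 days: 31 − 31 = 0 left.
April 1926 has 30 days; 30 − 0 = 30 → April 30, 1926.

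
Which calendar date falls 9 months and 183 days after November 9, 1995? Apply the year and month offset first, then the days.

Advancing 9 months and 183 days from November 9, 1995: first the month/year part, then the days.
month 11 + 9 = 20, which is month 8 of year 1996 → August 1996.
Day 9 is valid in August, giving August 9, 1996.
Now add 183 days from August 9, 1996.
August has 31 days, so 31 − 9 = 22 days remain after August 9, 1996; 183 − 22 = 161 left.
September 1996 has 30 days: 161 − 30 = 131 left.
October 1996 has 31 days: 131 − 31 = 100 left.
November 1996 has 30 days: 100 − 30 = 70 left.
December 1996 has 31 days: 70 − 31 = 39 left.
January 1997 has 31 days: 39 − 31 = 8 left.
8 days into February 1997 → February 8, 1997.

February 8, 1997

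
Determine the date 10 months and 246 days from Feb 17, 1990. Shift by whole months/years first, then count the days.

August 20, 1991

Counting forward 10 months and 246 days from February 17, 1990: first the month/year part, then the days.
month 2 + 10 = 12 → December 1990.
Day 17 is valid in December, giving December 17, 1990.
Now add 246 days from December 17, 1990.
December has 31 days, so 31 − 17 = 14 days remain after December 17, 1990; 246 − 14 = 232 left.
January 1991 has 31 days: 232 − 31 = 201 left.
February 1991 has 28 days (1991 is not a leap year): 201 − 28 = 173 left.
March 1991 has 31 days: 173 − 31 = 142 left.
April 1991 has 30 days: 142 − 30 = 112 left.
May 1991 has 31 days: 112 − 31 = 81 left.
June 1991 has 30 days: 81 − 30 = 51 left.
July 1991 has 31 days: 51 − 31 = 20 left.
20 days into August 1991 → August 20, 1991.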